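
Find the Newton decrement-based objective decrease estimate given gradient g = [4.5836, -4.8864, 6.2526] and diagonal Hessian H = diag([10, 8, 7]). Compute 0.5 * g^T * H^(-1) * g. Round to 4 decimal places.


Step 1: H is diagonal, so H^(-1) * g = [0.4584, -0.6108, 0.8932].
Step 2: g^T H^(-1) g = sum_i g_i^2 / H_ii
  = (4.5836)^2/10 + (-4.8864)^2/8 + (6.2526)^2/7
  = 2.1009 + 2.9846 + 5.585 = 10.6706
Step 3: Objective decrease = 0.5 * g^T H^(-1) g = 5.3353


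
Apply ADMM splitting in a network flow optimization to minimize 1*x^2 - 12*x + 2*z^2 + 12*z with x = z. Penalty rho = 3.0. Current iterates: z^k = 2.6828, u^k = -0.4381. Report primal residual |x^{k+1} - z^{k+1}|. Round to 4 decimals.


ADMM iteration with rho = 3.0, z^k = 2.6828, u^k = -0.4381
Step 1: x-update.
Minimize 1*x^2 - 12*x + (3.0/2)*(x - 2.6828 - 0.4381)^2
FOC: (2*1 + 3.0)*x = 12 + 3.0*(2.6828 + 0.4381)
x^{k+1} = 4.2725
Step 2: z-update.
Minimize 2*z^2 + 12*z + (3.0/2)*(4.2725 - z - 0.4381)^2
FOC: (2*2 + 3.0)*z = -12 + 3.0*(4.2725 - 0.4381)
z^{k+1} = -0.071
Step 3: u-update.
u^{k+1} = -0.4381 + 4.2725 + 0.071 = 3.9054
Step 4: Primal residual = |4.2725 + 0.071| = 4.3435


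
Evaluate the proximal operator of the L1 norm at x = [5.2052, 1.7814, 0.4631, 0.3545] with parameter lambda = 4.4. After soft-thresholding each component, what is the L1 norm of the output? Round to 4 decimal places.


Soft-thresholding with lambda = 4.4:
prox(5.2052) = sign(5.2052)*max(|5.2052| - 4.4, 0) = 0.8052
prox(1.7814) = sign(1.7814)*max(|1.7814| - 4.4, 0) = 0.0
prox(0.4631) = sign(0.4631)*max(|0.4631| - 4.4, 0) = 0.0
prox(0.3545) = sign(0.3545)*max(|0.3545| - 4.4, 0) = 0.0
prox(x) = [0.8052, 0.0, 0.0, 0.0]
||prox(x)||_1 = 0.8052 + 0.0 + 0.0 + 0.0 = 0.8052


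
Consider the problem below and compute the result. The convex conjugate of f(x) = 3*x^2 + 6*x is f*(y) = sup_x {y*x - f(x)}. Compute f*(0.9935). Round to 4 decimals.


f*(y) = sup_x {y*x - a*x^2 - b*x} = sup_x {(y-b)*x - a*x^2}
FOC: (y - b) - 2a*x = 0 => x* = (y - b)/(2a)
x* = (0.9935 - 6)/(2*3) = -0.8344
f*(0.9935) = (y-b)^2/(4a) = (0.9935 - 6)^2/(4*3)
= 25.065/12 = 2.0888


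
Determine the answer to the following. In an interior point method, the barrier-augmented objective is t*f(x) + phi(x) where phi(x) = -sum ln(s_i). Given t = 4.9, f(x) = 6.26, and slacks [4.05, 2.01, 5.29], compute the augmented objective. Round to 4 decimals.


Step 1: Compute log-barrier.
ln values: [1.3987, 0.6981, 1.6658]
phi = -(1.3987 + 0.6981 + 1.6658) = -3.7627
Step 2: Compute augmented objective.
t*f(x) = 4.9*6.26 = 30.674
Total = 30.674 - 3.7627 = 26.9113


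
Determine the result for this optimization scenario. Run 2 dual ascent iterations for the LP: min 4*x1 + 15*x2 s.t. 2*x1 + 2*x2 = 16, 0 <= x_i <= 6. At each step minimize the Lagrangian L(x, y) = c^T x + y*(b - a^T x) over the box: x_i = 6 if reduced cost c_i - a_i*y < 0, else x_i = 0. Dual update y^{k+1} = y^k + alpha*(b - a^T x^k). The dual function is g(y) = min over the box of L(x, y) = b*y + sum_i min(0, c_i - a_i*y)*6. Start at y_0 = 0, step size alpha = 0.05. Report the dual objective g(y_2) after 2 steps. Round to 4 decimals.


Dual ascent for LP: min 4*x1 + 15*x2, 2*x1 + 2*x2 = 16, 0 <= x_i <= 6
Step 1: y^k = 0.0, reduced costs: (4.0, 15.0)
  x^k = (0.0, 0.0), subgradient = b - a^T x = 16.0
  y^{k+1} = 0.0 + 0.05*16.0 = 0.8
Step 2: y^k = 0.8, reduced costs: (2.4, 13.4)
  x^k = (0.0, 0.0), subgradient = b - a^T x = 16.0
  y^{k+1} = 0.8 + 0.05*16.0 = 1.6
Dual objective at y_2 = 1.6: reduced costs (0.8, 11.8), box minimizer x = (0.0, 0.0)
g(y_2) = b*y + (c1 - a1*y)*x1 + (c2 - a2*y)*x2 = 16*1.6 + 0.8*0.0 + 11.8*0.0 = 25.6 + 0.0 + 0.0 = 25.6


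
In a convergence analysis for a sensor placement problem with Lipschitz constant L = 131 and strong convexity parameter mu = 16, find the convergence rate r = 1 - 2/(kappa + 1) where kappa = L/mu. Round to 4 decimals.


Step 1: Compute the condition number.
kappa = L/mu = 131/16 = 8.1875
Step 2: Compute the convergence rate.
r = 1 - 2/(kappa + 1) = 1 - 2*mu/(L + mu) = (L - mu)/(L + mu) = 115/147 = 0.7823


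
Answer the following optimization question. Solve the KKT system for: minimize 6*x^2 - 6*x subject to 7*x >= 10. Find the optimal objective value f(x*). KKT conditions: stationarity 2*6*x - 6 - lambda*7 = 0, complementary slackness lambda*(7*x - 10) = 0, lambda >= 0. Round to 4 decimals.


Step 1: Try lambda = 0 (constraint inactive).
x_unc = 6/(2*6) = 0.5
Check: 7*0.5 = 3.5 < 10 -- violated!
Step 2: Constraint must be active: 7*x = 10
x* = 10/7 = 1.4286 (rounded; the exact value 10/7 is used below)
lambda = (2*6*(10/7) - 6)/7 = 1.5918
Step 3: Compute optimal value.
f(x*) = 6*(10/7)^2 - 6*(10/7) = 3.6735


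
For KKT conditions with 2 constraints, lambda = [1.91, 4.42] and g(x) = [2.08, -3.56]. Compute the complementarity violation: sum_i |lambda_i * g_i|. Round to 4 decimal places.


KKT complementary slackness check:
lambda_1 * g_1 = 1.91 * 2.08 = 3.9728
lambda_2 * g_2 = 4.42 * -3.56 = -15.7352
Total violation = 3.9728 + 15.7352 = 19.708


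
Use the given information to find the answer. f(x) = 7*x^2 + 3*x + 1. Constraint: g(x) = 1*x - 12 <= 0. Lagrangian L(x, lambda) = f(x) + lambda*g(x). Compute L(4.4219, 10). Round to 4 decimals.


Step 1: Evaluate f(x).
f(4.4219) = 7*4.4219^2 + 3*4.4219 + 1 = 151.1381
Step 2: Evaluate g(x).
g(4.4219) = 1*4.4219 - 12 = -7.5781
Step 3: Compute Lagrangian.
L = 151.1381 + 10*-7.5781 = 75.3571


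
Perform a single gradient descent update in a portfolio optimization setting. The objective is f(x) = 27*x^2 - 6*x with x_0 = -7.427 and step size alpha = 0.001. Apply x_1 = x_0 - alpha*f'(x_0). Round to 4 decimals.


We compute the gradient at x_0 and apply the update.
f'(x) = 54*x - 6
f'(-7.427) = 54*-7.427 - 6 = -407.058
x_1 = -7.427 - 0.001*-407.058 = -7.0199


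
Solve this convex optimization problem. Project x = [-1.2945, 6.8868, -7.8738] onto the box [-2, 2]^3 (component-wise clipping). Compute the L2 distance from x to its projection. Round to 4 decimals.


Project each component onto [-2, 2].
clip(-1.2945) = -1.2945, clip(6.8868) = 2.0, clip(-7.8738) = -2.0
Projection = [-1.2945, 2.0, -2.0]
Squared diffs: [0.0, 23.8808, 34.5015]
Distance = sqrt(58.3823) = 7.6408


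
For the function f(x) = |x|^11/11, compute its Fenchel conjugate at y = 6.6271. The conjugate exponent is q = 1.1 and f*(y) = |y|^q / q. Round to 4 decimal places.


The conjugate exponent q satisfies 1/p + 1/q = 1.
p = 11, so q = 11/(11 - 1) = 1.1
|y|^q = 6.6271^1.1 = 8.0067
f*(6.6271) = 8.0067 / 1.1 = 7.2789


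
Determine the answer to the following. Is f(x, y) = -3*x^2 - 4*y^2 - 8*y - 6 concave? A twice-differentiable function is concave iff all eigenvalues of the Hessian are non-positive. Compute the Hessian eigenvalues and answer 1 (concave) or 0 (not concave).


The Hessian of f(x,y) = -3*x^2 - 4*y^2 - 8*y - 6 is:
H = [[-6, 0], [0, -8]]
Trace = -6 - 8 = -14
Determinant = -6*-8 - (0)^2 = 48
Discriminant = (-14)^2 - 4*48 = 4.0
Eigenvalues: lambda_1 = -8.0, lambda_2 = -6.0
The function is concave.

1


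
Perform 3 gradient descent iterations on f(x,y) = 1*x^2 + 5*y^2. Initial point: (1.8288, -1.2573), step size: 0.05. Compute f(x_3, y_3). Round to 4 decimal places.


Gradient descent on f(x,y) = 1*x^2 + 5*y^2.
Starting point: (1.8288, -1.2573), alpha = 0.05
Step 1: grad_x = 2*1*1.8288 = 3.6576, grad_y = 2*5*-1.2573 = -12.573
  x_1 = 1.8288 - 0.05*3.6576 = 1.6459
  y_1 = -1.2573 - 0.05*-12.573 = -0.6287
Step 2: grad_x = 2*1*1.6459 = 3.2918, grad_y = 2*5*-0.6287 = -6.2865
  x_2 = 1.6459 - 0.05*3.2918 = 1.4813
  y_2 = -0.6287 - 0.05*-6.2865 = -0.3143
Step 3: grad_x = 2*1*1.4813 = 2.9627, grad_y = 2*5*-0.3143 = -3.1433
  x_3 = 1.4813 - 0.05*2.9627 = 1.3332
  y_3 = -0.3143 - 0.05*-3.1433 = -0.1572
f(1.3332, -0.1572) = 1*1.3332^2 + 5*(-0.1572)^2 = 1.9009


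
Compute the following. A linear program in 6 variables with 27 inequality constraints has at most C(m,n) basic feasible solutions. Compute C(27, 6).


Each vertex corresponds to some choice of n active constraints out of m, so the number of vertices is at most C(m, n) = m! / (n!(m-n)!).
m = 27, n = 6
Numerator: 27 * 26 * 25 * 24 * 23 * 22
Denominator: 6! = 720
C(27, 6) = 296010


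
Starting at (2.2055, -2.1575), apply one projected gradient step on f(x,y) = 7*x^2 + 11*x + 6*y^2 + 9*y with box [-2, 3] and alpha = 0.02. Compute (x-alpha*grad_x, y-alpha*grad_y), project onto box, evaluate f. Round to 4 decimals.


Step 1: Compute gradient at (2.2055, -2.1575).
grad_x = 2*7*2.2055 + 11 = 41.877
grad_y = 2*6*-2.1575 + 9 = -16.89
Step 2: Gradient step.
x_raw = 2.2055 - 0.02*41.877 = 1.368
y_raw = -2.1575 - 0.02*-16.89 = -1.8197
Step 3: Project onto [-2, 3].
x_proj = clip(1.368) = 1.368
y_proj = clip(-1.8197) = -1.8197
Step 4: Evaluate f.
f(1.368, -1.8197) = 31.6373


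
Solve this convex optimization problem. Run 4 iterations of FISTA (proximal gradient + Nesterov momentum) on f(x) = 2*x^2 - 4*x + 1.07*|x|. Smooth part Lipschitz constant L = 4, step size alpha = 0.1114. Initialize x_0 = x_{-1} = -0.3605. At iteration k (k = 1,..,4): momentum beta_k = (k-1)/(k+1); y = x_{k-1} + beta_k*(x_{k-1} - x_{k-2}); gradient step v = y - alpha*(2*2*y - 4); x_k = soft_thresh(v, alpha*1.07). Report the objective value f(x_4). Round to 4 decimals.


FISTA on f(x) = 2*x^2 - 4*x + 1.07*|x|
L = 4, alpha = 0.1114
Iteration 1: beta = 0.0, y = -0.3605 + 0.0*(-0.3605 + 0.3605) = -0.3605
  grad(y) = -5.442, v = y - alpha*grad = 0.2457
  prox(v) = soft_thresh(0.2457, 0.1192) = 0.1265
Iteration 2: beta = 0.3333, y = 0.1265 + 0.3333*(0.1265 + 0.3605) = 0.2889
  grad(y) = -2.8444, v = y - alpha*grad = 0.6058
  prox(v) = soft_thresh(0.6058, 0.1192) = 0.4866
Iteration 3: beta = 0.5, y = 0.4866 + 0.5*(0.4866 - 0.1265) = 0.6666
  grad(y) = -1.3337, v = y - alpha*grad = 0.8151
  prox(v) = soft_thresh(0.8151, 0.1192) = 0.6959
Iteration 4: beta = 0.6, y = 0.6959 + 0.6*(0.6959 - 0.4866) = 0.8216
  grad(y) = -0.7137, v = y - alpha*grad = 0.9011
  prox(v) = soft_thresh(0.9011, 0.1192) = 0.7819
f(x_4) = 2*0.7819^2 - 4*0.7819 + 1.07*|0.7819| = -1.0682


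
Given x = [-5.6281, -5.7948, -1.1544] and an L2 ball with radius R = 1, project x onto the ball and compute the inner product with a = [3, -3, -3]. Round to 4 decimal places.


Step 1: Compute ||x|| (intermediates to 6 decimals).
||x|| = sqrt((-5.6281)^2 + (-5.7948)^2 + (-1.1544)^2) = 8.160138
Step 2: Project.
Since ||x|| > R, scale = R/||x|| = 1/8.160138 = 0.122547, proj(x) = scale * x
proj(x) = [-0.689707, -0.710135, -0.141468]
Step 3: Dot product.
a^T * proj(x) = 3*(-0.689707) - 3*(-0.710135) - 3*(-0.141468) = 0.4857


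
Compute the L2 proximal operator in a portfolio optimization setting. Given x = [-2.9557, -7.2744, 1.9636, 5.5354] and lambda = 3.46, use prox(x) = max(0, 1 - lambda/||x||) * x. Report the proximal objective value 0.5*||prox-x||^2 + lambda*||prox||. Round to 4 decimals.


Step 1: Compute ||x||.
||x|| = 9.8056
Step 2: Compute scaling factor.
scale = max(0, 1 - 3.46/9.8056) = 0.6471
Step 3: prox(x) = [-1.9128, -4.7076, 1.2707, 3.5822]
||prox(x)|| = 6.3456
Step 4: Proximal objective.
0.5*||prox-x||^2 = 5.9858
lambda*||prox|| = 21.9558
Total = 27.9415


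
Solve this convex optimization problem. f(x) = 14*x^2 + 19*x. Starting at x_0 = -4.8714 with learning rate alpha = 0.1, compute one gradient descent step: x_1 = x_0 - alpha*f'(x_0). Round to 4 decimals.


We compute the gradient at x_0 and apply the update.
f'(x) = 28*x + 19
f'(-4.8714) = 28*-4.8714 + 19 = -117.3992
x_1 = -4.8714 - 0.1*-117.3992 = 6.8685


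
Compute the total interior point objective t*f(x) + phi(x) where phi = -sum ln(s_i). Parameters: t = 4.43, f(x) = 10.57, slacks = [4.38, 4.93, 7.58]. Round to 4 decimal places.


Step 1: Compute log-barrier.
ln values: [1.477, 1.5953, 2.0255]
phi = -(1.477 + 1.5953 + 2.0255) = -5.0979
Step 2: Compute augmented objective.
t*f(x) = 4.43*10.57 = 46.8251
Total = 46.8251 - 5.0979 = 41.7272


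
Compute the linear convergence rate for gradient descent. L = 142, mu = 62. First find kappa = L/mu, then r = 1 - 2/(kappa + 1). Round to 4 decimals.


Step 1: Compute the condition number.
kappa = L/mu = 142/62 = 2.2903
Step 2: Compute the convergence rate.
r = 1 - 2/(kappa + 1) = 1 - 2*mu/(L + mu) = (L - mu)/(L + mu) = 80/204 = 0.3922


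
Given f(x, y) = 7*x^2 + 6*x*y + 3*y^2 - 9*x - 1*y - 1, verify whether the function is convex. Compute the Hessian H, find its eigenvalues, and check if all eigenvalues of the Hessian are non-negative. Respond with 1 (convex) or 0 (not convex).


The Hessian of f(x,y) = 7*x^2 + 6*x*y + 3*y^2 - 9*x - 1*y - 1 is:
H = [[14, 6], [6, 6]]
Trace = 14 + 6 = 20
Determinant = 14*6 - (6)^2 = 48
Discriminant = (20)^2 - 4*48 = 208.0
Eigenvalues: lambda_1 = 2.7889, lambda_2 = 17.2111
The function is convex.

1


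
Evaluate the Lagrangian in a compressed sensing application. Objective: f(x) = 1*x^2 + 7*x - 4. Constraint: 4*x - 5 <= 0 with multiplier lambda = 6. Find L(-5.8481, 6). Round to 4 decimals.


Step 1: Evaluate f(x).
f(-5.8481) = 1*(-5.8481)^2 + 7*(-5.8481) - 4 = -10.7364
Step 2: Evaluate g(x).
g(-5.8481) = 4*-5.8481 - 5 = -28.3924
Step 3: Compute Lagrangian.
L = -10.7364 + 6*-28.3924 = -181.0908


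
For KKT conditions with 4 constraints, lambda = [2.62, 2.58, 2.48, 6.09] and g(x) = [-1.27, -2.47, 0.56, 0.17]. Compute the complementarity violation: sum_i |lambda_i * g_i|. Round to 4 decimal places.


KKT complementary slackness check:
lambda_1 * g_1 = 2.62 * -1.27 = -3.3274
lambda_2 * g_2 = 2.58 * -2.47 = -6.3726
lambda_3 * g_3 = 2.48 * 0.56 = 1.3888
lambda_4 * g_4 = 6.09 * 0.17 = 1.0353
Total violation = 3.3274 + 6.3726 + 1.3888 + 1.0353 = 12.1241


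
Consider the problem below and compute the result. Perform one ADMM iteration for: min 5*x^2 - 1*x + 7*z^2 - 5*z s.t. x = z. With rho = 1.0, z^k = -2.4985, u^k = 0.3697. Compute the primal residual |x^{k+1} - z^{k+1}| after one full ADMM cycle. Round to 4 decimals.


ADMM iteration with rho = 1.0, z^k = -2.4985, u^k = 0.3697
Step 1: x-update.
Minimize 5*x^2 - 1*x + (1.0/2)*(x + 2.4985 + 0.3697)^2
FOC: (2*5 + 1.0)*x = 1 + 1.0*(-2.4985 - 0.3697)
x^{k+1} = -0.1698
Step 2: z-update.
Minimize 7*z^2 - 5*z + (1.0/2)*(-0.1698 - z + 0.3697)^2
FOC: (2*7 + 1.0)*z = 5 + 1.0*(-0.1698 + 0.3697)
z^{k+1} = 0.3467
Step 3: u-update.
u^{k+1} = 0.3697 - 0.1698 - 0.3467 = -0.1468
Step 4: Primal residual = |-0.1698 - 0.3467| = 0.5165


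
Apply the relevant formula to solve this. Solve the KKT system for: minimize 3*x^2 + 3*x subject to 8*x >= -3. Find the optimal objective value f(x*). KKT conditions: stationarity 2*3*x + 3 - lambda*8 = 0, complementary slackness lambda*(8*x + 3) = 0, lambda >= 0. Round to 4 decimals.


Step 1: Try lambda = 0 (constraint inactive).
x_unc = -3/(2*3) = -0.5
Check: 8*-0.5 = -4.0 < -3 -- violated!
Step 2: Constraint must be active: 8*x = -3
x* = -3/8 = -0.375
lambda = (2*3*(-0.375) + 3)/8 = 0.0938
Step 3: Compute optimal value.
f(x*) = 3*(-0.375)^2 + 3*(-0.375) = -0.7031


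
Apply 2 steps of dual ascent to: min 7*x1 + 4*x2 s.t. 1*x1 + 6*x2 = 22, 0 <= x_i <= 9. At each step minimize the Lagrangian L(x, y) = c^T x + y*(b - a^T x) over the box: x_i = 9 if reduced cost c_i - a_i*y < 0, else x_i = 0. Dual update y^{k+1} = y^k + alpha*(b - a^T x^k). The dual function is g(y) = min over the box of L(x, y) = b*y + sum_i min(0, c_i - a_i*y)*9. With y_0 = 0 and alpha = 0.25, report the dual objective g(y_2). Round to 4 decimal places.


Dual ascent for LP: min 7*x1 + 4*x2, 1*x1 + 6*x2 = 22, 0 <= x_i <= 9
Step 1: y^k = 0.0, reduced costs: (7.0, 4.0)
  x^k = (0.0, 0.0), subgradient = b - a^T x = 22.0
  y^{k+1} = 0.0 + 0.25*22.0 = 5.5
Step 2: y^k = 5.5, reduced costs: (1.5, -29.0)
  x^k = (0.0, 9.0), subgradient = b - a^T x = -32.0
  y^{k+1} = 5.5 + 0.25*-32.0 = -2.5
Dual objective at y_2 = -2.5: reduced costs (9.5, 19.0), box minimizer x = (0.0, 0.0)
g(y_2) = b*y + (c1 - a1*y)*x1 + (c2 - a2*y)*x2 = 22*(-2.5) + 9.5*0.0 + 19.0*0.0 = -55.0 + 0.0 + 0.0 = -55.0


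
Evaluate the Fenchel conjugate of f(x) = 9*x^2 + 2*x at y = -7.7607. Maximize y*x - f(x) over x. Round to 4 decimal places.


f*(y) = sup_x {y*x - a*x^2 - b*x} = sup_x {(y-b)*x - a*x^2}
FOC: (y - b) - 2a*x = 0 => x* = (y - b)/(2a)
x* = (-7.7607 - 2)/(2*9) = -0.5423
f*(-7.7607) = (y-b)^2/(4a) = (-7.7607 - 2)^2/(4*9)
= 95.2713/36 = 2.6464


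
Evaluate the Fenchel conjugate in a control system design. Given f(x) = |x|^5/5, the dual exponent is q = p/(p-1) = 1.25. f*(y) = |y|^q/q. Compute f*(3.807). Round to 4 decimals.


The conjugate exponent q satisfies 1/p + 1/q = 1.
p = 5, so q = 5/(5 - 1) = 1.25
|y|^q = 3.807^1.25 = 5.3178
f*(3.807) = 5.3178 / 1.25 = 4.2542


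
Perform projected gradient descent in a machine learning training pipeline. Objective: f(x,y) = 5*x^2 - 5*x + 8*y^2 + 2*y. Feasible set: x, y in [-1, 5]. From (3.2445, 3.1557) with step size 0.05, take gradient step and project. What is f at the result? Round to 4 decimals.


Step 1: Compute gradient at (3.2445, 3.1557).
grad_x = 2*5*3.2445 - 5 = 27.445
grad_y = 2*8*3.1557 + 2 = 52.4912
Step 2: Gradient step.
x_raw = 3.2445 - 0.05*27.445 = 1.8723
y_raw = 3.1557 - 0.05*52.4912 = 0.5311
Step 3: Project onto [-1, 5].
x_proj = clip(1.8723) = 1.8723
y_proj = clip(0.5311) = 0.5311
Step 4: Evaluate f.
f(1.8723, 0.5311) = 11.4845


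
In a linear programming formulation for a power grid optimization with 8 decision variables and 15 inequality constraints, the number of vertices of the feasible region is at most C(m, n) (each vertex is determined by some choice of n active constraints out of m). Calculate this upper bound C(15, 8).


Each vertex corresponds to some choice of n active constraints out of m, so the number of vertices is at most C(m, n) = m! / (n!(m-n)!).
m = 15, n = 8
Numerator: 15 * 14 * 13 * 12 * 11 * 10 * 9 * 8
Denominator: 8! = 40320
C(15, 8) = 6435


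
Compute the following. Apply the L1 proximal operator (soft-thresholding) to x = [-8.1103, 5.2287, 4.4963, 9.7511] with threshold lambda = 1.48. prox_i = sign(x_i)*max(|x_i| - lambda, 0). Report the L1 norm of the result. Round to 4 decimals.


Soft-thresholding with lambda = 1.48:
prox(-8.1103) = sign(-8.1103)*max(|-8.1103| - 1.48, 0) = -6.6303
prox(5.2287) = sign(5.2287)*max(|5.2287| - 1.48, 0) = 3.7487
prox(4.4963) = sign(4.4963)*max(|4.4963| - 1.48, 0) = 3.0163
prox(9.7511) = sign(9.7511)*max(|9.7511| - 1.48, 0) = 8.2711
prox(x) = [-6.6303, 3.7487, 3.0163, 8.2711]
||prox(x)||_1 = 6.6303 + 3.7487 + 3.0163 + 8.2711 = 21.6664


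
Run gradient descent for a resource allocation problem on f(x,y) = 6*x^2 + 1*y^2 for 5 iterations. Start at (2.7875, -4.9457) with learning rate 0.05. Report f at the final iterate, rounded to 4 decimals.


Gradient descent on f(x,y) = 6*x^2 + 1*y^2.
Starting point: (2.7875, -4.9457), alpha = 0.05
Step 1: grad_x = 2*6*2.7875 = 33.45, grad_y = 2*1*-4.9457 = -9.8914
  x_1 = 2.7875 - 0.05*33.45 = 1.115
  y_1 = -4.9457 - 0.05*-9.8914 = -4.4511
Step 2: grad_x = 2*6*1.115 = 13.38, grad_y = 2*1*-4.4511 = -8.9023
  x_2 = 1.115 - 0.05*13.38 = 0.446
  y_2 = -4.4511 - 0.05*-8.9023 = -4.006
Step 3: grad_x = 2*6*0.446 = 5.352, grad_y = 2*1*-4.006 = -8.012
  x_3 = 0.446 - 0.05*5.352 = 0.1784
  y_3 = -4.006 - 0.05*-8.012 = -3.6054
Step 4: grad_x = 2*6*0.1784 = 2.1408, grad_y = 2*1*-3.6054 = -7.2108
  x_4 = 0.1784 - 0.05*2.1408 = 0.0714
  y_4 = -3.6054 - 0.05*-7.2108 = -3.2449
Step 5: grad_x = 2*6*0.0714 = 0.8563, grad_y = 2*1*-3.2449 = -6.4897
  x_5 = 0.0714 - 0.05*0.8563 = 0.0285
  y_5 = -3.2449 - 0.05*-6.4897 = -2.9204
f(0.0285, -2.9204) = 6*0.0285^2 + 1*(-2.9204)^2 = 8.5335


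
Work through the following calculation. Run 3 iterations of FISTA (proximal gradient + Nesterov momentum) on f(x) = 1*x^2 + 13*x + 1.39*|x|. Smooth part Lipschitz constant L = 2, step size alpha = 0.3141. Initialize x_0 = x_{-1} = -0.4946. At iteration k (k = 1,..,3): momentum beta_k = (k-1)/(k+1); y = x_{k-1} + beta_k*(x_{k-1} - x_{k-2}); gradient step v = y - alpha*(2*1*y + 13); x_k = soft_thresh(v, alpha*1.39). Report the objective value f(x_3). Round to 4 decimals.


FISTA on f(x) = 1*x^2 + 13*x + 1.39*|x|
L = 2, alpha = 0.3141
Iteration 1: beta = 0.0, y = -0.4946 + 0.0*(-0.4946 + 0.4946) = -0.4946
  grad(y) = 12.0108, v = y - alpha*grad = -4.2672
  prox(v) = soft_thresh(-4.2672, 0.4366) = -3.8306
Iteration 2: beta = 0.3333, y = -3.8306 + 0.3333*(-3.8306 + 0.4946) = -4.9426
  grad(y) = 3.1148, v = y - alpha*grad = -5.921
  prox(v) = soft_thresh(-5.921, 0.4366) = -5.4844
Iteration 3: beta = 0.5, y = -5.4844 + 0.5*(-5.4844 + 3.8306) = -6.3112
  grad(y) = 0.3775, v = y - alpha*grad = -6.4298
  prox(v) = soft_thresh(-6.4298, 0.4366) = -5.9932
f(x_3) = 1*(-5.9932)^2 + 13*(-5.9932) + 1.39*|-5.9932| = -33.6626


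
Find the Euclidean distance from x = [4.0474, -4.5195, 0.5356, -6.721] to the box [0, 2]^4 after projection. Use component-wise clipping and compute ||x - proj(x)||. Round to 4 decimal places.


Project each component onto [0, 2].
clip(4.0474) = 2.0, clip(-4.5195) = 0.0, clip(0.5356) = 0.5356, clip(-6.721) = 0.0
Projection = [2.0, 0.0, 0.5356, 0.0]
Squared diffs: [4.1918, 20.4259, 0.0, 45.1718]
Distance = sqrt(69.7895) = 8.354


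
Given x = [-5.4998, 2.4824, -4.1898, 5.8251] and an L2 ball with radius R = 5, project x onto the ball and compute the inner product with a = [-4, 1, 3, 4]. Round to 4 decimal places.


Step 1: Compute ||x|| (intermediates to 6 decimals).
||x|| = sqrt((-5.4998)^2 + 2.4824^2 + (-4.1898)^2 + 5.8251^2) = 9.375304
Step 2: Project.
Since ||x|| > R, scale = R/||x|| = 5/9.375304 = 0.533316, proj(x) = scale * x
proj(x) = [-2.933131, 1.323904, -2.234487, 3.106619]
Step 3: Dot product.
a^T * proj(x) = -4*(-2.933131) + 1*1.323904 + 3*(-2.234487) + 4*3.106619 = 18.7794


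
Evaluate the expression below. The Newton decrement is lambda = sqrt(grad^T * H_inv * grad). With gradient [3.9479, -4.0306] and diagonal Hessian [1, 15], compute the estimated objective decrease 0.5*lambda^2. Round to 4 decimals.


Step 1: H is diagonal, so H^(-1) * g = [3.9479, -0.2687].
Step 2: g^T H^(-1) g = sum_i g_i^2 / H_ii
  = (3.9479)^2/1 + (-4.0306)^2/15
  = 15.5859 + 1.083 = 16.669
Step 3: Objective decrease = 0.5 * g^T H^(-1) g = 8.3345


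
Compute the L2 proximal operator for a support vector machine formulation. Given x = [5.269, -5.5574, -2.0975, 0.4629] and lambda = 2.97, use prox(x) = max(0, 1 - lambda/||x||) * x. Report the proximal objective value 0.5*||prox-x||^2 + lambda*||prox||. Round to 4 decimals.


Step 1: Compute ||x||.
||x|| = 7.9537
Step 2: Compute scaling factor.
scale = max(0, 1 - 2.97/7.9537) = 0.6266
Step 3: prox(x) = [3.3015, -3.4822, -1.3143, 0.29]
||prox(x)|| = 4.9837
Step 4: Proximal objective.
0.5*||prox-x||^2 = 4.4105
lambda*||prox|| = 14.8016
Total = 19.2119


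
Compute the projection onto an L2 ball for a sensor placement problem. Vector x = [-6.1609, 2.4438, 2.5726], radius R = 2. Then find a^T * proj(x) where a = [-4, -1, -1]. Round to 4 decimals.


Step 1: Compute ||x|| (intermediates to 6 decimals).
||x|| = sqrt((-6.1609)^2 + 2.4438^2 + 2.5726^2) = 7.10965
Step 2: Project.
Since ||x|| > R, scale = R/||x|| = 2/7.10965 = 0.281308, proj(x) = scale * x
proj(x) = [-1.73311, 0.68746, 0.723693]
Step 3: Dot product.
a^T * proj(x) = -4*(-1.73311) - 1*0.68746 - 1*0.723693 = 5.5213


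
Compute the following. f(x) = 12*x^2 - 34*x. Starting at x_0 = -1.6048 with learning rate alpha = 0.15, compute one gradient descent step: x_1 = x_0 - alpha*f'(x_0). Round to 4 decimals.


We compute the gradient at x_0 and apply the update.
f'(x) = 24*x - 34
f'(-1.6048) = 24*-1.6048 - 34 = -72.5152
x_1 = -1.6048 - 0.15*-72.5152 = 9.2725


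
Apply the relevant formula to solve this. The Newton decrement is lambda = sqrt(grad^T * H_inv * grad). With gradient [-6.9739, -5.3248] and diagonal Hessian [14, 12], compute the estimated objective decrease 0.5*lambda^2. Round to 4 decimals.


Step 1: H is diagonal, so H^(-1) * g = [-0.4981, -0.4437].
Step 2: g^T H^(-1) g = sum_i g_i^2 / H_ii
  = (-6.9739)^2/14 + (-5.3248)^2/12
  = 3.4739 + 2.3628 = 5.8367
Step 3: Objective decrease = 0.5 * g^T H^(-1) g = 2.9184


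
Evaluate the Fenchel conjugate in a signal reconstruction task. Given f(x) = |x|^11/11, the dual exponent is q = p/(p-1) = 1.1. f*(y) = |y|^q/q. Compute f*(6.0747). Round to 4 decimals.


The conjugate exponent q satisfies 1/p + 1/q = 1.
p = 11, so q = 11/(11 - 1) = 1.1
|y|^q = 6.0747^1.1 = 7.2757
f*(6.0747) = 7.2757 / 1.1 = 6.6143


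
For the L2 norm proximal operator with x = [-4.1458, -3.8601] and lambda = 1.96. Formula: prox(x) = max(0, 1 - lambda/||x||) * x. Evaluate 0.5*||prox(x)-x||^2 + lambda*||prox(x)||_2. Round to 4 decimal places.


Step 1: Compute ||x||.
||x|| = 5.6646
Step 2: Compute scaling factor.
scale = max(0, 1 - 1.96/5.6646) = 0.654
Step 3: prox(x) = [-2.7113, -2.5245]
||prox(x)|| = 3.7046
Step 4: Proximal objective.
0.5*||prox-x||^2 = 1.9208
lambda*||prox|| = 7.261
Total = 9.1819


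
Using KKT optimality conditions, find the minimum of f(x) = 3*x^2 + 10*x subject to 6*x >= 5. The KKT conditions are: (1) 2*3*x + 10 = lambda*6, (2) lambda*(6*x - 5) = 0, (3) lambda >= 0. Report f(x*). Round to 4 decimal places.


Step 1: Try lambda = 0 (constraint inactive).
x_unc = -10/(2*3) = -1.6667
Check: 6*-1.6667 = -10.0002 < 5 -- violated!
Step 2: Constraint must be active: 6*x = 5
x* = 5/6 = 0.8333 (rounded; the exact value 5/6 is used below)
lambda = (2*3*(5/6) + 10)/6 = 2.5
Step 3: Compute optimal value.
f(x*) = 3*(5/6)^2 + 10*(5/6) = 10.4167


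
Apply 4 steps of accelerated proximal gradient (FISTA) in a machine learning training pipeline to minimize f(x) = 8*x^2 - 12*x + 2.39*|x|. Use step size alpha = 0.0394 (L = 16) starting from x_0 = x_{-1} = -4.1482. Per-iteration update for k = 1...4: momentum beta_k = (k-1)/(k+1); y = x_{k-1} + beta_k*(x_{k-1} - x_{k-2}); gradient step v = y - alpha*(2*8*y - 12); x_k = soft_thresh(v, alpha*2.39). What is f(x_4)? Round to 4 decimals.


FISTA on f(x) = 8*x^2 - 12*x + 2.39*|x|
L = 16, alpha = 0.0394
Iteration 1: beta = 0.0, y = -4.1482 + 0.0*(-4.1482 + 4.1482) = -4.1482
  grad(y) = -78.3712, v = y - alpha*grad = -1.0604
  prox(v) = soft_thresh(-1.0604, 0.0942) = -0.9662
Iteration 2: beta = 0.3333, y = -0.9662 + 0.3333*(-0.9662 + 4.1482) = 0.0945
  grad(y) = -10.4887, v = y - alpha*grad = 0.5077
  prox(v) = soft_thresh(0.5077, 0.0942) = 0.4135
Iteration 3: beta = 0.5, y = 0.4135 + 0.5*(0.4135 + 0.9662) = 1.1034
  grad(y) = 5.6547, v = y - alpha*grad = 0.8806
  prox(v) = soft_thresh(0.8806, 0.0942) = 0.7865
Iteration 4: beta = 0.6, y = 0.7865 + 0.6*(0.7865 - 0.4135) = 1.0102
  grad(y) = 4.1633, v = y - alpha*grad = 0.8462
  prox(v) = soft_thresh(0.8462, 0.0942) = 0.752
f(x_4) = 8*0.752^2 - 12*0.752 + 2.39*|0.752| = -2.7027


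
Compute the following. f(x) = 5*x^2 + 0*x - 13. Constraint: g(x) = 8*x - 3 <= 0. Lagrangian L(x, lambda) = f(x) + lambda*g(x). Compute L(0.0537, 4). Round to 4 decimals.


Step 1: Evaluate f(x).
f(0.0537) = 5*0.0537^2 + 0*0.0537 - 13 = -12.9856
Step 2: Evaluate g(x).
g(0.0537) = 8*0.0537 - 3 = -2.5704
Step 3: Compute Lagrangian.
L = -12.9856 + 4*-2.5704 = -23.2672


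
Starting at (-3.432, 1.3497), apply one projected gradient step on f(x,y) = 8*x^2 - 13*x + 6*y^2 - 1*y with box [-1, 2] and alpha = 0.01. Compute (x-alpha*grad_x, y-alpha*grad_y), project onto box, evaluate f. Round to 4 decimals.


Step 1: Compute gradient at (-3.432, 1.3497).
grad_x = 2*8*-3.432 - 13 = -67.912
grad_y = 2*6*1.3497 - 1 = 15.1964
Step 2: Gradient step.
x_raw = -3.432 - 0.01*-67.912 = -2.7529
y_raw = 1.3497 - 0.01*15.1964 = 1.1977
Step 3: Project onto [-1, 2].
x_proj = clip(-2.7529) = -1.0
y_proj = clip(1.1977) = 1.1977
Step 4: Evaluate f.
f(-1.0, 1.1977) = 28.4097


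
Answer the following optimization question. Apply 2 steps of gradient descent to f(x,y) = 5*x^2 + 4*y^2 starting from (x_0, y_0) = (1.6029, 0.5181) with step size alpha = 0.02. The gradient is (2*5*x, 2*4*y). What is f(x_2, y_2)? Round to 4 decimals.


Gradient descent on f(x,y) = 5*x^2 + 4*y^2.
Starting point: (1.6029, 0.5181), alpha = 0.02
Step 1: grad_x = 2*5*1.6029 = 16.029, grad_y = 2*4*0.5181 = 4.1448
  x_1 = 1.6029 - 0.02*16.029 = 1.2823
  y_1 = 0.5181 - 0.02*4.1448 = 0.4352
Step 2: grad_x = 2*5*1.2823 = 12.8232, grad_y = 2*4*0.4352 = 3.4816
  x_2 = 1.2823 - 0.02*12.8232 = 1.0259
  y_2 = 0.4352 - 0.02*3.4816 = 0.3656
f(1.0259, 0.3656) = 5*1.0259^2 + 4*0.3656^2 = 5.7965


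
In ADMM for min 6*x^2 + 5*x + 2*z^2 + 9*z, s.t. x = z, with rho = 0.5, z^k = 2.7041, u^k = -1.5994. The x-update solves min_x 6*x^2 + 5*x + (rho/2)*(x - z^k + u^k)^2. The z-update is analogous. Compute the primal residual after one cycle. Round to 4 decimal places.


ADMM iteration with rho = 0.5, z^k = 2.7041, u^k = -1.5994
Step 1: x-update.
Minimize 6*x^2 + 5*x + (0.5/2)*(x - 2.7041 - 1.5994)^2
FOC: (2*6 + 0.5)*x = -5 + 0.5*(2.7041 + 1.5994)
x^{k+1} = -0.2279
Step 2: z-update.
Minimize 2*z^2 + 9*z + (0.5/2)*(-0.2279 - z - 1.5994)^2
FOC: (2*2 + 0.5)*z = -9 + 0.5*(-0.2279 - 1.5994)
z^{k+1} = -2.203
Step 3: u-update.
u^{k+1} = -1.5994 - 0.2279 + 2.203 = 0.3758
Step 4: Primal residual = |-0.2279 + 2.203| = 1.9752


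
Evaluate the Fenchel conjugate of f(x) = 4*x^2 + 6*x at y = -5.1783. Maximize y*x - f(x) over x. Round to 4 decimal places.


f*(y) = sup_x {y*x - a*x^2 - b*x} = sup_x {(y-b)*x - a*x^2}
FOC: (y - b) - 2a*x = 0 => x* = (y - b)/(2a)
x* = (-5.1783 - 6)/(2*4) = -1.3973
f*(-5.1783) = (y-b)^2/(4a) = (-5.1783 - 6)^2/(4*4)
= 124.9544/16 = 7.8096


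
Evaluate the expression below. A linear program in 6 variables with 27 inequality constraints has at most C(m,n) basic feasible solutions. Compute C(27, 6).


Each vertex corresponds to some choice of n active constraints out of m, so the number of vertices is at most C(m, n) = m! / (n!(m-n)!).
m = 27, n = 6
Numerator: 27 * 26 * 25 * 24 * 23 * 22
Denominator: 6! = 720
C(27, 6) = 296010


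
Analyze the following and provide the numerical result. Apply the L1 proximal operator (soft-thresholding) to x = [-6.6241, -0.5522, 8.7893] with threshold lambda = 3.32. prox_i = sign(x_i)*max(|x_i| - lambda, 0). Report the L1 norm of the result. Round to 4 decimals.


Soft-thresholding with lambda = 3.32:
prox(-6.6241) = sign(-6.6241)*max(|-6.6241| - 3.32, 0) = -3.3041
prox(-0.5522) = sign(-0.5522)*max(|-0.5522| - 3.32, 0) = 0.0
prox(8.7893) = sign(8.7893)*max(|8.7893| - 3.32, 0) = 5.4693
prox(x) = [-3.3041, 0.0, 5.4693]
||prox(x)||_1 = 3.3041 + 0.0 + 5.4693 = 8.7734


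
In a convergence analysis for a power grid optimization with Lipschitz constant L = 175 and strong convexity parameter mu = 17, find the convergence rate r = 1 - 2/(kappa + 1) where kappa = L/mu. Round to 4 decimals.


Step 1: Compute the condition number.
kappa = L/mu = 175/17 = 10.2941
Step 2: Compute the convergence rate.
r = 1 - 2/(kappa + 1) = 1 - 2*mu/(L + mu) = (L - mu)/(L + mu) = 158/192 = 0.8229


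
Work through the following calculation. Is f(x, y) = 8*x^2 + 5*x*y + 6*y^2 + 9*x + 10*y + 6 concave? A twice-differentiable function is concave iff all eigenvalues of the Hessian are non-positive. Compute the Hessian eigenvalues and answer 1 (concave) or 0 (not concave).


The Hessian of f(x,y) = 8*x^2 + 5*x*y + 6*y^2 + 9*x + 10*y + 6 is:
H = [[16, 5], [5, 12]]
Trace = 16 + 12 = 28
Determinant = 16*12 - (5)^2 = 167
Discriminant = (28)^2 - 4*167 = 116.0
Eigenvalues: lambda_1 = 8.6148, lambda_2 = 19.3852
The function is not concave.

0


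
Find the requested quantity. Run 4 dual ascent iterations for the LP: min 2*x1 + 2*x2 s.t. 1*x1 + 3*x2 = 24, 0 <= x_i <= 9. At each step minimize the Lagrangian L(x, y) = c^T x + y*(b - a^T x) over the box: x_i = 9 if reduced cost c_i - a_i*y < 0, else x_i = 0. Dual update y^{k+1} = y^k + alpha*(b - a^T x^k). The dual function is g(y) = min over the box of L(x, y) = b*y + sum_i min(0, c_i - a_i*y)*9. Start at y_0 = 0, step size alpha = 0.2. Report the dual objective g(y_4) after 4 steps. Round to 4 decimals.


Dual ascent for LP: min 2*x1 + 2*x2, 1*x1 + 3*x2 = 24, 0 <= x_i <= 9
Step 1: y^k = 0.0, reduced costs: (2.0, 2.0)
  x^k = (0.0, 0.0), subgradient = b - a^T x = 24.0
  y^{k+1} = 0.0 + 0.2*24.0 = 4.8
Step 2: y^k = 4.8, reduced costs: (-2.8, -12.4)
  x^k = (9.0, 9.0), subgradient = b - a^T x = -12.0
  y^{k+1} = 4.8 + 0.2*-12.0 = 2.4
Step 3: y^k = 2.4, reduced costs: (-0.4, -5.2)
  x^k = (9.0, 9.0), subgradient = b - a^T x = -12.0
  y^{k+1} = 2.4 + 0.2*-12.0 = -0.0
Step 4: y^k = -0.0, reduced costs: (2.0, 2.0)
  x^k = (0.0, 0.0), subgradient = b - a^T x = 24.0
  y^{k+1} = -0.0 + 0.2*24.0 = 4.8
Dual objective at y_4 = 4.8: reduced costs (-2.8, -12.4), box minimizer x = (9.0, 9.0)
g(y_4) = b*y + (c1 - a1*y)*x1 + (c2 - a2*y)*x2 = 24*4.8 + (-2.8)*9.0 + (-12.4)*9.0 = 115.2 - 25.2 - 111.6 = -21.6


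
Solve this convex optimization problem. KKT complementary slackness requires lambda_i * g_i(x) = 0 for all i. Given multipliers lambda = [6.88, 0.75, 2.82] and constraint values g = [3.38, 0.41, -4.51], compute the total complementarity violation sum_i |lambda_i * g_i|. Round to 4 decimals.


KKT complementary slackness check:
lambda_1 * g_1 = 6.88 * 3.38 = 23.2544
lambda_2 * g_2 = 0.75 * 0.41 = 0.3075
lambda_3 * g_3 = 2.82 * -4.51 = -12.7182
Total violation = 23.2544 + 0.3075 + 12.7182 = 36.2801


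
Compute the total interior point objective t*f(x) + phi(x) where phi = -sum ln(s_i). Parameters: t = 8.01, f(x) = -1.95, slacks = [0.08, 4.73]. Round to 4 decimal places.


Step 1: Compute log-barrier.
ln values: [-2.5257, 1.5539]
phi = -(-2.5257 + 1.5539) = 0.9718
Step 2: Compute augmented objective.
t*f(x) = 8.01*-1.95 = -15.6195
Total = -15.6195 + 0.9718 = -14.6477


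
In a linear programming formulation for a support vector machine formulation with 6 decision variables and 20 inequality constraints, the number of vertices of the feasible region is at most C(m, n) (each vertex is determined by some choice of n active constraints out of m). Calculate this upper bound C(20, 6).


Each vertex corresponds to some choice of n active constraints out of m, so the number of vertices is at most C(m, n) = m! / (n!(m-n)!).
m = 20, n = 6
Numerator: 20 * 19 * 18 * 17 * 16 * 15
Denominator: 6! = 720
C(20, 6) = 38760


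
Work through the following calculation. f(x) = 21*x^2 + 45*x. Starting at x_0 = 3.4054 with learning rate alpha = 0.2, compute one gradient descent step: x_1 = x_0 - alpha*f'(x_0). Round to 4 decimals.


We compute the gradient at x_0 and apply the update.
f'(x) = 42*x + 45
f'(3.4054) = 42*3.4054 + 45 = 188.0268
x_1 = 3.4054 - 0.2*188.0268 = -34.2


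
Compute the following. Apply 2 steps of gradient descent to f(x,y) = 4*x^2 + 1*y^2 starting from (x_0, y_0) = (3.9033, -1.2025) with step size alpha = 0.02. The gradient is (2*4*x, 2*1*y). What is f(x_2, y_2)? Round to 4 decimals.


Gradient descent on f(x,y) = 4*x^2 + 1*y^2.
Starting point: (3.9033, -1.2025), alpha = 0.02
Step 1: grad_x = 2*4*3.9033 = 31.2264, grad_y = 2*1*-1.2025 = -2.405
  x_1 = 3.9033 - 0.02*31.2264 = 3.2788
  y_1 = -1.2025 - 0.02*-2.405 = -1.1544
Step 2: grad_x = 2*4*3.2788 = 26.2302, grad_y = 2*1*-1.1544 = -2.3088
  x_2 = 3.2788 - 0.02*26.2302 = 2.7542
  y_2 = -1.1544 - 0.02*-2.3088 = -1.1082
f(2.7542, -1.1082) = 4*2.7542^2 + 1*(-1.1082)^2 = 31.5699


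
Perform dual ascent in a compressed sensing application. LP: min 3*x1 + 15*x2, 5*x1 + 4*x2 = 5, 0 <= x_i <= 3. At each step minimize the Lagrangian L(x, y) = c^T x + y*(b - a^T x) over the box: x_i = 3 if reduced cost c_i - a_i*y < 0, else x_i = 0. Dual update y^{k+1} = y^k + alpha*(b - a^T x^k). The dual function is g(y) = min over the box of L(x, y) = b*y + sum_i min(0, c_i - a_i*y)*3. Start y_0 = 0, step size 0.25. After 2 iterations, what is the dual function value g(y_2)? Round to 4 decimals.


Dual ascent for LP: min 3*x1 + 15*x2, 5*x1 + 4*x2 = 5, 0 <= x_i <= 3
Step 1: y^k = 0.0, reduced costs: (3.0, 15.0)
  x^k = (0.0, 0.0), subgradient = b - a^T x = 5.0
  y^{k+1} = 0.0 + 0.25*5.0 = 1.25
Step 2: y^k = 1.25, reduced costs: (-3.25, 10.0)
  x^k = (3.0, 0.0), subgradient = b - a^T x = -10.0
  y^{k+1} = 1.25 + 0.25*-10.0 = -1.25
Dual objective at y_2 = -1.25: reduced costs (9.25, 20.0), box minimizer x = (0.0, 0.0)
g(y_2) = b*y + (c1 - a1*y)*x1 + (c2 - a2*y)*x2 = 5*(-1.25) + 9.25*0.0 + 20.0*0.0 = -6.25 + 0.0 + 0.0 = -6.25


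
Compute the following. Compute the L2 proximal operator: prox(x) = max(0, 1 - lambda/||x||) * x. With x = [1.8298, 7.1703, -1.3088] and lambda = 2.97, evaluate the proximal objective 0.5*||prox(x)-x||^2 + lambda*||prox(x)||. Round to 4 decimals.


Step 1: Compute ||x||.
||x|| = 7.5149
Step 2: Compute scaling factor.
scale = max(0, 1 - 2.97/7.5149) = 0.6048
Step 3: prox(x) = [1.1066, 4.3365, -0.7915]
||prox(x)|| = 4.5449
Step 4: Proximal objective.
0.5*||prox-x||^2 = 4.4105
lambda*||prox|| = 13.4984
Total = 17.9089


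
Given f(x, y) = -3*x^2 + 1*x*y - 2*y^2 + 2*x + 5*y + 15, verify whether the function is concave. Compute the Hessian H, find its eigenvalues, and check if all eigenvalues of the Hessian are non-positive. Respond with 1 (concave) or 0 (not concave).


The Hessian of f(x,y) = -3*x^2 + 1*x*y - 2*y^2 + 2*x + 5*y + 15 is:
H = [[-6, 1], [1, -4]]
Trace = -6 - 4 = -10
Determinant = -6*-4 - (1)^2 = 23
Discriminant = (-10)^2 - 4*23 = 8.0
Eigenvalues: lambda_1 = -6.4142, lambda_2 = -3.5858
The function is concave.

1


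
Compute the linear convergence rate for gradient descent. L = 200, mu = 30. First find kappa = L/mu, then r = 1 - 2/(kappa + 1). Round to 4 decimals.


Step 1: Compute the condition number.
kappa = L/mu = 200/30 = 6.6667
Step 2: Compute the convergence rate.
r = 1 - 2/(kappa + 1) = 1 - 2*mu/(L + mu) = (L - mu)/(L + mu) = 170/230 = 0.7391


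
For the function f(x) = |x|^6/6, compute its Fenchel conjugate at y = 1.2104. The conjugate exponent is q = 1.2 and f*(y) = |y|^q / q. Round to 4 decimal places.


The conjugate exponent q satisfies 1/p + 1/q = 1.
p = 6, so q = 6/(6 - 1) = 1.2
|y|^q = 1.2104^1.2 = 1.2575
f*(1.2104) = 1.2575 / 1.2 = 1.0479


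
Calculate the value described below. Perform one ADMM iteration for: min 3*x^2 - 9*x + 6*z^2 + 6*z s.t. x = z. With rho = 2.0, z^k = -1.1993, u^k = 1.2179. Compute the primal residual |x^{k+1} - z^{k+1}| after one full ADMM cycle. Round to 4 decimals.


ADMM iteration with rho = 2.0, z^k = -1.1993, u^k = 1.2179
Step 1: x-update.
Minimize 3*x^2 - 9*x + (2.0/2)*(x + 1.1993 + 1.2179)^2
FOC: (2*3 + 2.0)*x = 9 + 2.0*(-1.1993 - 1.2179)
x^{k+1} = 0.5207
Step 2: z-update.
Minimize 6*z^2 + 6*z + (2.0/2)*(0.5207 - z + 1.2179)^2
FOC: (2*6 + 2.0)*z = -6 + 2.0*(0.5207 + 1.2179)
z^{k+1} = -0.1802
Step 3: u-update.
u^{k+1} = 1.2179 + 0.5207 + 0.1802 = 1.9188
Step 4: Primal residual = |0.5207 + 0.1802| = 0.7009


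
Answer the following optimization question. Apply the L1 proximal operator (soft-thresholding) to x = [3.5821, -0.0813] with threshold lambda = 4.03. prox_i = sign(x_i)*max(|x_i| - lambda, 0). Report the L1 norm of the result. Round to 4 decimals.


Soft-thresholding with lambda = 4.03:
prox(3.5821) = sign(3.5821)*max(|3.5821| - 4.03, 0) = 0.0
prox(-0.0813) = sign(-0.0813)*max(|-0.0813| - 4.03, 0) = 0.0
prox(x) = [0.0, 0.0]
||prox(x)||_1 = 0.0 + 0.0 = 0.0


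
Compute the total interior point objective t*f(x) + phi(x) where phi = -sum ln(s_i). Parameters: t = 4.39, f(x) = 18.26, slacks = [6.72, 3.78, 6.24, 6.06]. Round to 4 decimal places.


Step 1: Compute log-barrier.
ln values: [1.9051, 1.3297, 1.831, 1.8017]
phi = -(1.9051 + 1.3297 + 1.831 + 1.8017) = -6.8675
Step 2: Compute augmented objective.
t*f(x) = 4.39*18.26 = 80.1614
Total = 80.1614 - 6.8675 = 73.2939


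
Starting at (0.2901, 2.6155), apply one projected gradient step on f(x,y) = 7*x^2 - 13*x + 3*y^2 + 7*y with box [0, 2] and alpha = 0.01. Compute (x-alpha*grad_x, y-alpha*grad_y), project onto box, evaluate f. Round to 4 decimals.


Step 1: Compute gradient at (0.2901, 2.6155).
grad_x = 2*7*0.2901 - 13 = -8.9386
grad_y = 2*3*2.6155 + 7 = 22.693
Step 2: Gradient step.
x_raw = 0.2901 - 0.01*-8.9386 = 0.3795
y_raw = 2.6155 - 0.01*22.693 = 2.3886
Step 3: Project onto [0, 2].
x_proj = clip(0.3795) = 0.3795
y_proj = clip(2.3886) = 2.0
Step 4: Evaluate f.
f(0.3795, 2.0) = 22.0747


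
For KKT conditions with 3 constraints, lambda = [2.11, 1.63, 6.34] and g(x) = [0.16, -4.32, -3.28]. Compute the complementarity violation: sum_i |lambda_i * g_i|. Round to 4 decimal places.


KKT complementary slackness check:
lambda_1 * g_1 = 2.11 * 0.16 = 0.3376
lambda_2 * g_2 = 1.63 * -4.32 = -7.0416
lambda_3 * g_3 = 6.34 * -3.28 = -20.7952
Total violation = 0.3376 + 7.0416 + 20.7952 = 28.1744
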